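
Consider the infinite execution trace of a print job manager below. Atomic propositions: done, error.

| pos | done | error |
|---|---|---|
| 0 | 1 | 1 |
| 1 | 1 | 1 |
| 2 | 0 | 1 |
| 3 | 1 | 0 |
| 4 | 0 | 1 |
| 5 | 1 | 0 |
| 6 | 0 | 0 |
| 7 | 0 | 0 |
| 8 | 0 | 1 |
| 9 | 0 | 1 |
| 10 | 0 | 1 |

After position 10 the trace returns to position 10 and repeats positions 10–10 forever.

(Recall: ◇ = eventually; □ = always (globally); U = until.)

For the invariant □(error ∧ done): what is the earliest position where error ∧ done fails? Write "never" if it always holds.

Check error ∧ done at each position in order: 0 ✓, 1 ✓.
At position 2 the labels are {error}, so error ∧ done is false there. This is the first violation.

2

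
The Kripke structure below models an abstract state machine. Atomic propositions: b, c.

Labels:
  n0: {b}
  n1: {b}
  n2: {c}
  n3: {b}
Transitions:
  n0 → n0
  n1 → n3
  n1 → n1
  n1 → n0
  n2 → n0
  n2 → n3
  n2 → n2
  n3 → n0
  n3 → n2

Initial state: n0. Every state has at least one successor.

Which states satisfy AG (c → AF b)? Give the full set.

States satisfying c → AF b: {n0, n1, n3}.
States satisfying AG (c → AF b): {n0}.

{n0}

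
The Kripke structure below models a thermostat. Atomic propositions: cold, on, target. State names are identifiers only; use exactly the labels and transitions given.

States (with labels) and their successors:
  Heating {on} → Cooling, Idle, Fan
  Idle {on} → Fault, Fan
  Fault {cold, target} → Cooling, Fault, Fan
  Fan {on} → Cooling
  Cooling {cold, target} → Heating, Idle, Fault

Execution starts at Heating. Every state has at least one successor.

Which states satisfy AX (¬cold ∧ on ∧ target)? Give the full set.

none

States satisfying ¬cold ∧ on ∧ target: ∅.
States satisfying AX (¬cold ∧ on ∧ target): ∅.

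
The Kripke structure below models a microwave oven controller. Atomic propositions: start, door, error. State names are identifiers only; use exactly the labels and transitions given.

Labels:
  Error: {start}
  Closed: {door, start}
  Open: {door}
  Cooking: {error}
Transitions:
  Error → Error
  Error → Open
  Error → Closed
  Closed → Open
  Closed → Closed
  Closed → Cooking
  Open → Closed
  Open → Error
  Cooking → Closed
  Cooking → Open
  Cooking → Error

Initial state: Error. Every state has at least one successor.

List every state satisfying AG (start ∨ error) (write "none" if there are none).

States satisfying start ∨ error: {Error, Closed, Cooking}.
States satisfying AG (start ∨ error): ∅.

none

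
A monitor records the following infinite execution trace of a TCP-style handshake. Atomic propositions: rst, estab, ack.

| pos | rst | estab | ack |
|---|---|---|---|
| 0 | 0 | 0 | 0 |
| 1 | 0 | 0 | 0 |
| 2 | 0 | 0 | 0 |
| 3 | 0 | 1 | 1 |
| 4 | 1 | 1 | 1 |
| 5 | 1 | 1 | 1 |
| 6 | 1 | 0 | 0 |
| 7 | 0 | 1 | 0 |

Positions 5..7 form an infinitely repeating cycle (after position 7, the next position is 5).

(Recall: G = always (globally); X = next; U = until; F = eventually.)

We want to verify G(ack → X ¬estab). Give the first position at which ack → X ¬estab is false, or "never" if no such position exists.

3

Check ack → X ¬estab at each position in order: 0 ✓, 1 ✓, 2 ✓.
At position 3 the labels are {ack, estab} and the next position 4 has {ack, estab, rst}, so ack → X ¬estab is false there. This is the first violation.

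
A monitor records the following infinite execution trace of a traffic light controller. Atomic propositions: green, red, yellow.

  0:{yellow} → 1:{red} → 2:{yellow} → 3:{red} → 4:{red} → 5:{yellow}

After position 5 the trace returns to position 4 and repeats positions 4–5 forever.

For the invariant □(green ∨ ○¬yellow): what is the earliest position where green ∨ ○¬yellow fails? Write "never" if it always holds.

1

Check green ∨ ○¬yellow at each position in order: 0 ✓.
At position 1 the labels are {red} and the next position 2 has {yellow}, so green ∨ ○¬yellow is false there. This is the first violation.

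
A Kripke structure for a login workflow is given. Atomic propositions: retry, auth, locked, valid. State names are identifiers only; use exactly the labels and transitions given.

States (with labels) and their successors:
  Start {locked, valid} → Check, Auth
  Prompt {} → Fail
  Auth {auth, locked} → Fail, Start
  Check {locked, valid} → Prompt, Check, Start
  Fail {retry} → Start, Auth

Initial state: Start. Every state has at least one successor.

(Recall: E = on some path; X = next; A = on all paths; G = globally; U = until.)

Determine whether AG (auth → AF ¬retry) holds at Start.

Holds

States satisfying auth → AF ¬retry: {Start, Prompt, Auth, Check, Fail}.
States satisfying AG (auth → AF ¬retry): {Start, Prompt, Auth, Check, Fail}.
Every state reachable from Start satisfies auth → AF ¬retry.
Start ∈ Sat(AG (auth → AF ¬retry)).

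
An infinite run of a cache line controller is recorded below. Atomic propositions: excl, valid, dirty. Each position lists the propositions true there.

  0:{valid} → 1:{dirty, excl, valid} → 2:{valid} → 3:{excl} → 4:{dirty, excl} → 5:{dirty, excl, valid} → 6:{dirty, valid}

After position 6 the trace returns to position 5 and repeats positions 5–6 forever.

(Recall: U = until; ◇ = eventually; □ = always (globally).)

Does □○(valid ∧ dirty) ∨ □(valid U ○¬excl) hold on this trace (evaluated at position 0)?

○(valid ∧ dirty) must hold at every position from 0 onward. It fails at position 1, so □○(valid ∧ dirty) is false.
valid U ○¬excl must hold at every position from 0 onward. It fails at position 2, so □(valid U ○¬excl) is false.
At position 0: □○(valid ∧ dirty) is false; □(valid U ○¬excl) is false; so □○(valid ∧ dirty) ∨ □(valid U ○¬excl) is false.

No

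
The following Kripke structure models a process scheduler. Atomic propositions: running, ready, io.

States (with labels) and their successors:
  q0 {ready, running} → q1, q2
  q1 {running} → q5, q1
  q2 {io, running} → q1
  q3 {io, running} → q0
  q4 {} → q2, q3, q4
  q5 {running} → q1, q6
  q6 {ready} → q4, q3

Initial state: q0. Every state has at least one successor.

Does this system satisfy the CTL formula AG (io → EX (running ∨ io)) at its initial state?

States satisfying io → EX (running ∨ io): {q0, q1, q2, q3, q4, q5, q6}.
States satisfying AG (io → EX (running ∨ io)): {q0, q1, q2, q3, q4, q5, q6}.
Every state reachable from q0 satisfies io → EX (running ∨ io).
q0 ∈ Sat(AG (io → EX (running ∨ io))).

Yes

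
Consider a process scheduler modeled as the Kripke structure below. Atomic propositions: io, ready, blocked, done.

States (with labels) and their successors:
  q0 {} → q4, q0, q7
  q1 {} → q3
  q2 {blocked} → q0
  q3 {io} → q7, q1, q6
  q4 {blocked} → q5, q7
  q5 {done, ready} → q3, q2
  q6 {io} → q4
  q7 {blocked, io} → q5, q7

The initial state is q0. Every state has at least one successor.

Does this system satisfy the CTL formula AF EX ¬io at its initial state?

Satisfied

States satisfying EX ¬io: {q0, q2, q3, q4, q5, q6, q7}.
States satisfying AF EX ¬io: {q0, q1, q2, q3, q4, q5, q6, q7}.
q0 ∈ Sat(AF EX ¬io).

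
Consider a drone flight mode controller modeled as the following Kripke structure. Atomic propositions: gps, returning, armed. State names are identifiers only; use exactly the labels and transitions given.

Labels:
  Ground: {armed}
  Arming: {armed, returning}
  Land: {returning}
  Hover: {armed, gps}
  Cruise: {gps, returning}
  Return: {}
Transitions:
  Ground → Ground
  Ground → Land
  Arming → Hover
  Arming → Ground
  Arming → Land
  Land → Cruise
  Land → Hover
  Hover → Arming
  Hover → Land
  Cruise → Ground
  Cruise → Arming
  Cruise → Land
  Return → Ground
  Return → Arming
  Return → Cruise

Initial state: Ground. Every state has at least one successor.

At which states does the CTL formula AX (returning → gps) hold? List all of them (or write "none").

States satisfying returning → gps: {Ground, Hover, Cruise, Return}.
States satisfying AX (returning → gps): {Land}.

{Land}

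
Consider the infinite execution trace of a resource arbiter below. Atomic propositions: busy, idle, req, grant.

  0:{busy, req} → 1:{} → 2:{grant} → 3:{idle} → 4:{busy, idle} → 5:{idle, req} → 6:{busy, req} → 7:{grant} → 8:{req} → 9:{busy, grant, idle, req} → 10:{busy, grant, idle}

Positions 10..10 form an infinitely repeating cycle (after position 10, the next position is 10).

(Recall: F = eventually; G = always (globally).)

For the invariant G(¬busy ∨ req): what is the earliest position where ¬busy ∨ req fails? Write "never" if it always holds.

4

Check ¬busy ∨ req at each position in order: 0 ✓, 1 ✓, 2 ✓, 3 ✓.
At position 4 the labels are {busy, idle}, so ¬busy ∨ req is false there. This is the first violation.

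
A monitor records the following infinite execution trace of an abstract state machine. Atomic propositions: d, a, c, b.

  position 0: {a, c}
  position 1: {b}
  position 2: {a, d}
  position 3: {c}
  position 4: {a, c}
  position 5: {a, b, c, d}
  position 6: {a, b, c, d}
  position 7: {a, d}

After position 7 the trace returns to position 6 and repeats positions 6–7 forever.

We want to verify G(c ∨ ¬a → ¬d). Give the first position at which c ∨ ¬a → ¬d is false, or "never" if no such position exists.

Check c ∨ ¬a → ¬d at each position in order: 0 ✓, 1 ✓, 2 ✓, 3 ✓, 4 ✓.
At position 5 the labels are {a, b, c, d}, so c ∨ ¬a → ¬d is false there. This is the first violation.

5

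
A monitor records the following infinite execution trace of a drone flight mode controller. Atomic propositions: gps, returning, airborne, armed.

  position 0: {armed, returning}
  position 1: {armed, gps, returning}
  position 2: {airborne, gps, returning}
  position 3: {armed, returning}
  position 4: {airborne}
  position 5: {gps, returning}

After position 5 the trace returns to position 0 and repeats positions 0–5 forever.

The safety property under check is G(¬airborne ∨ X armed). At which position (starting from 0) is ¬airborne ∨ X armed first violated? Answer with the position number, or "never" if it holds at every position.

Check ¬airborne ∨ X armed at each position in order: 0 ✓, 1 ✓, 2 ✓, 3 ✓.
At position 4 the labels are {airborne} and the next position 5 has {gps, returning}, so ¬airborne ∨ X armed is false there. This is the first violation.

4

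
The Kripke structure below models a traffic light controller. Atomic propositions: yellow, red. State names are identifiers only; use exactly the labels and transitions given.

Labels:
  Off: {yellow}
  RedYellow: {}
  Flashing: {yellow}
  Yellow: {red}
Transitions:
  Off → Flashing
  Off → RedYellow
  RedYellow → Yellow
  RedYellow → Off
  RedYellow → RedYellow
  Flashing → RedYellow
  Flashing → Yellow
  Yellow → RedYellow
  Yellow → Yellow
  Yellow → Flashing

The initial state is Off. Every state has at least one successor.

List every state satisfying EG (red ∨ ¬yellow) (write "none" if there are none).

{RedYellow, Yellow}

States satisfying red ∨ ¬yellow: {RedYellow, Yellow}.
States satisfying EG (red ∨ ¬yellow): {RedYellow, Yellow}.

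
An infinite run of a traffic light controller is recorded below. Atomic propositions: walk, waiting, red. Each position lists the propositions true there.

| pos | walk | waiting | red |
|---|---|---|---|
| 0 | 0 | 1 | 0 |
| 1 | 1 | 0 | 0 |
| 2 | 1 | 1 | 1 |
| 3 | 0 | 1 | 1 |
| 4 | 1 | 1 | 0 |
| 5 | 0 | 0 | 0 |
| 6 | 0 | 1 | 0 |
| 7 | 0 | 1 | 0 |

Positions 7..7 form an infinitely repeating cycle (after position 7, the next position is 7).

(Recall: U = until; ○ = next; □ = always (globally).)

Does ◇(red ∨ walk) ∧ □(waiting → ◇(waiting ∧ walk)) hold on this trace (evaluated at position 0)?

red ∨ walk holds at position 1, which is reachable from 0, so ◇(red ∨ walk) holds.
waiting → ◇(waiting ∧ walk) must hold at every position from 0 onward. It fails at position 6, so □(waiting → ◇(waiting ∧ walk)) is false.
Positions where waiting holds: 0, 2, 3, 4, 6, 7.
Check ◇(waiting ∧ walk) at each: 0→ok, 2→ok, 3→ok, 4→ok, 6→fails, 7→fails.
At position 0: ◇(red ∨ walk) is true; □(waiting → ◇(waiting ∧ walk)) is false; so ◇(red ∨ walk) ∧ □(waiting → ◇(waiting ∧ walk)) is false.

No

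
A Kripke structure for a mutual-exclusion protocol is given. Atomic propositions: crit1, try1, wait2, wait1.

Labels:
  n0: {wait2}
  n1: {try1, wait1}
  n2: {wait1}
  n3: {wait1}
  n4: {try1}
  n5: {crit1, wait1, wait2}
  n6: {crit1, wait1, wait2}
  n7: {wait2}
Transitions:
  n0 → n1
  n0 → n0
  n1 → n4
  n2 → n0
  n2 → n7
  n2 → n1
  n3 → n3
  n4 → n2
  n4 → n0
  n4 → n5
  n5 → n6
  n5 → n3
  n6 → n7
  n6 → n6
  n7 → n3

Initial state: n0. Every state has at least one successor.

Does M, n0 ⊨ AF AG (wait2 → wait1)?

Does not hold

States satisfying AG (wait2 → wait1): {n3}.
States satisfying AF AG (wait2 → wait1): {n3, n7}.
There is a path from n0 along which AG (wait2 → wait1) never holds.
n0 ∉ Sat(AF AG (wait2 → wait1)).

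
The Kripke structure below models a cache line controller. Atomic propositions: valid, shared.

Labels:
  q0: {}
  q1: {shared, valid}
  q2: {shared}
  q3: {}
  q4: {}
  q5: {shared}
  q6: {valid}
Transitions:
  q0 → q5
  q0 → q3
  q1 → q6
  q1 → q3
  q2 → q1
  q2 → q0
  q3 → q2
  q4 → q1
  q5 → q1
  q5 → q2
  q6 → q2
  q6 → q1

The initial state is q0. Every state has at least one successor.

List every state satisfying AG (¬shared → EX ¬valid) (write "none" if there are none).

States satisfying ¬shared → EX ¬valid: {q0, q1, q2, q3, q5, q6}.
States satisfying AG (¬shared → EX ¬valid): {q0, q1, q2, q3, q5, q6}.

{q0, q1, q2, q3, q5, q6}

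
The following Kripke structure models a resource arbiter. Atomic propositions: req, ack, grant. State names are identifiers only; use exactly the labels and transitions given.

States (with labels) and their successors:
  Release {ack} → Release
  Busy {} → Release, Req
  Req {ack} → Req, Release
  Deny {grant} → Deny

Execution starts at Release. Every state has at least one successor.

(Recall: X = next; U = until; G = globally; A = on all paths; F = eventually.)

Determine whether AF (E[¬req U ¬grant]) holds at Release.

Satisfied

States satisfying E[¬req U ¬grant]: {Release, Busy, Req}.
States satisfying AF (E[¬req U ¬grant]): {Release, Busy, Req}.
Release ∈ Sat(AF (E[¬req U ¬grant])).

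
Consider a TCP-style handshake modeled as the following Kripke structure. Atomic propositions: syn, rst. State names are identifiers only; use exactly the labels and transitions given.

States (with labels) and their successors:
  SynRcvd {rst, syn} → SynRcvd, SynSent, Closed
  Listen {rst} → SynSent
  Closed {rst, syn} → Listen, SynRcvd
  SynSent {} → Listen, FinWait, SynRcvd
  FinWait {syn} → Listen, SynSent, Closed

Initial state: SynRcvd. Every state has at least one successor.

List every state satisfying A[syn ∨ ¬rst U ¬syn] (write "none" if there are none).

States satisfying syn ∨ ¬rst: {SynRcvd, Closed, SynSent, FinWait}.
States satisfying ¬syn: {Listen, SynSent}.
States satisfying A[syn ∨ ¬rst U ¬syn]: {Listen, SynSent}.

{Listen, SynSent}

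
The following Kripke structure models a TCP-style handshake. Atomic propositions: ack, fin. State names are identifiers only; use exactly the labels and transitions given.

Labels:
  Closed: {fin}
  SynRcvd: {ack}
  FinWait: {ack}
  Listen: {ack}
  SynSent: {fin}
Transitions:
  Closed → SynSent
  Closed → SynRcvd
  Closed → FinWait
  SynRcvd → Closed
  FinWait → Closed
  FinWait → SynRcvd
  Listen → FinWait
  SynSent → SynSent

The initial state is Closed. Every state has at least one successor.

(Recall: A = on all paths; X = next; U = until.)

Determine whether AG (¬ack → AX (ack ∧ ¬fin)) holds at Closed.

Does not hold

States satisfying ¬ack → AX (ack ∧ ¬fin): {SynRcvd, FinWait, Listen}.
States satisfying AG (¬ack → AX (ack ∧ ¬fin)): ∅.
Closed is reachable from Closed and violates ¬ack → AX (ack ∧ ¬fin), so AG fails at Closed.
Closed ∉ Sat(AG (¬ack → AX (ack ∧ ¬fin))).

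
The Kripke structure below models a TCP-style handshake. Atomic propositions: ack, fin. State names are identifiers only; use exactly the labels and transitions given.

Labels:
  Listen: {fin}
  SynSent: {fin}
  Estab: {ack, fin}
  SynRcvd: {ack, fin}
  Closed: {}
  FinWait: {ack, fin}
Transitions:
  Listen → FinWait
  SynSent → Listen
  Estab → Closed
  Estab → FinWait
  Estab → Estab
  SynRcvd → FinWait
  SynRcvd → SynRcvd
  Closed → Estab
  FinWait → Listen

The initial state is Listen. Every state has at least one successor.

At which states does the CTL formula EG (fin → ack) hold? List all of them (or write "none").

{Estab, SynRcvd, Closed}

States satisfying fin → ack: {Estab, SynRcvd, Closed, FinWait}.
States satisfying EG (fin → ack): {Estab, SynRcvd, Closed}.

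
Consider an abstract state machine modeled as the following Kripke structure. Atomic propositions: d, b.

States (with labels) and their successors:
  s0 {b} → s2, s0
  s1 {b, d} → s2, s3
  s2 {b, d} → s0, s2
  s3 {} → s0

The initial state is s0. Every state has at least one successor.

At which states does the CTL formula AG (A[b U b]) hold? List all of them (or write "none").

States satisfying A[b U b]: {s0, s1, s2}.
States satisfying AG (A[b U b]): {s0, s2}.

{s0, s2}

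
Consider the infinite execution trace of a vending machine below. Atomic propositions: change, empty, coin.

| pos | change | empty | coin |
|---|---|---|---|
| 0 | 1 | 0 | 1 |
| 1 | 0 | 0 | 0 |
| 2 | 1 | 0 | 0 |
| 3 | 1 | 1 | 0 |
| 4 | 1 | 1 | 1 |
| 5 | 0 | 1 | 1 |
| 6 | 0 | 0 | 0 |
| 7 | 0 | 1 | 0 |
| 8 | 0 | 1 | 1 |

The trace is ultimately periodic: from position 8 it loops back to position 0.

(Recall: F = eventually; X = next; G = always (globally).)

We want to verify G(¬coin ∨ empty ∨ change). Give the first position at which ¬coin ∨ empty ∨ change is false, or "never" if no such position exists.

¬coin ∨ empty ∨ change holds at every position 0..8, and those are all the positions the trace ever visits, so the invariant G(¬coin ∨ empty ∨ change) is never violated.

never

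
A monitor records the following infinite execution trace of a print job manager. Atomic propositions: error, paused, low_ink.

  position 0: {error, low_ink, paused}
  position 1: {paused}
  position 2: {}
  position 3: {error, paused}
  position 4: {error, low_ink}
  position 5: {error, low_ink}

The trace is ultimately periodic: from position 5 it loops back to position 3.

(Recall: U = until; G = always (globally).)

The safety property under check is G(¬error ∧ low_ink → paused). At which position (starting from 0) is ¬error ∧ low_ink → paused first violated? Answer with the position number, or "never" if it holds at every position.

¬error ∧ low_ink → paused holds at every position 0..5, and those are all the positions the trace ever visits, so the invariant G(¬error ∧ low_ink → paused) is never violated.

never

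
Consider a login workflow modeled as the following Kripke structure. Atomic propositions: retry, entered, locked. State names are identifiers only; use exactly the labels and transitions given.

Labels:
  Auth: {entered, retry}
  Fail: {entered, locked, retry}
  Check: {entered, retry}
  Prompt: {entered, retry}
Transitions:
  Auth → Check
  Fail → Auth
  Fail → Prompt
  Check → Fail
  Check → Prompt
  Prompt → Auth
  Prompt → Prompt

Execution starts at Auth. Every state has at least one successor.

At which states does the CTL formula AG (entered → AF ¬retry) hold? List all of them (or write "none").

none

States satisfying entered → AF ¬retry: ∅.
States satisfying AG (entered → AF ¬retry): ∅.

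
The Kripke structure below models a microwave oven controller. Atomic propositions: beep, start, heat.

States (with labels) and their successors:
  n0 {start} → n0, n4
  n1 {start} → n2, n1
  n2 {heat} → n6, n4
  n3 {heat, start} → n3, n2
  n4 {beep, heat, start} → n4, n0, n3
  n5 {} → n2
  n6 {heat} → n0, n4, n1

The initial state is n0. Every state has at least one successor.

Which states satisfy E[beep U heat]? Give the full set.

{n2, n3, n4, n6}

States satisfying beep: {n4}.
States satisfying heat: {n2, n3, n4, n6}.
States satisfying E[beep U heat]: {n2, n3, n4, n6}.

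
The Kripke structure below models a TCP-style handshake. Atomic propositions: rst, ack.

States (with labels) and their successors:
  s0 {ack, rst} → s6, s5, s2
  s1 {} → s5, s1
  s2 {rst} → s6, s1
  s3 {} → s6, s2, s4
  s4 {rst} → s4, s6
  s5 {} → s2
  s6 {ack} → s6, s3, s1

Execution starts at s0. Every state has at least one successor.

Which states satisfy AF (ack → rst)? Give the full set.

States satisfying ack → rst: {s0, s1, s2, s3, s4, s5}.
States satisfying AF (ack → rst): {s0, s1, s2, s3, s4, s5}.

{s0, s1, s2, s3, s4, s5}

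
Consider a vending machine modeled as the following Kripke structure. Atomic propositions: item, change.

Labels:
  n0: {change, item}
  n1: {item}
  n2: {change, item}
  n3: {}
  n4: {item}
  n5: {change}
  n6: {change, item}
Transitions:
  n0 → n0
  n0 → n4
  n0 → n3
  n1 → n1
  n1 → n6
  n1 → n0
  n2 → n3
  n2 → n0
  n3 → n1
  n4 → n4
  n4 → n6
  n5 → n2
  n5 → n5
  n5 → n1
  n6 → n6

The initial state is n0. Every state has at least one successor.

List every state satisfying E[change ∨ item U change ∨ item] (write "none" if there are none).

{n0, n1, n2, n4, n5, n6}

States satisfying change ∨ item: {n0, n1, n2, n4, n5, n6}.
States satisfying E[change ∨ item U change ∨ item]: {n0, n1, n2, n4, n5, n6}.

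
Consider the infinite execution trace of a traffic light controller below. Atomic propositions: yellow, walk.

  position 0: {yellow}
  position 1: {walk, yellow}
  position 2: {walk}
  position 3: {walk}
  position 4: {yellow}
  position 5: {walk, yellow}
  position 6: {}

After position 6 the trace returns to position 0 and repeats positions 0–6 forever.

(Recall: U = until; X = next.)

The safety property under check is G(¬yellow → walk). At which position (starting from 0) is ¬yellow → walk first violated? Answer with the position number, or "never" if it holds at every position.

6

Check ¬yellow → walk at each position in order: 0 ✓, 1 ✓, 2 ✓, 3 ✓, 4 ✓, 5 ✓.
At position 6 the labels are {}, so ¬yellow → walk is false there. This is the first violation.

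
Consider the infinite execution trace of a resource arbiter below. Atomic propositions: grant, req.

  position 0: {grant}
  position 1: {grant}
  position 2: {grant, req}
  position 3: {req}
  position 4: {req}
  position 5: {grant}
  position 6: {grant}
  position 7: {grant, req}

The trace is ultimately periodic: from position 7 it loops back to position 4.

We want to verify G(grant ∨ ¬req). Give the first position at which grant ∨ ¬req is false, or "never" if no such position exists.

3

Check grant ∨ ¬req at each position in order: 0 ✓, 1 ✓, 2 ✓.
At position 3 the labels are {req}, so grant ∨ ¬req is false there. This is the first violation.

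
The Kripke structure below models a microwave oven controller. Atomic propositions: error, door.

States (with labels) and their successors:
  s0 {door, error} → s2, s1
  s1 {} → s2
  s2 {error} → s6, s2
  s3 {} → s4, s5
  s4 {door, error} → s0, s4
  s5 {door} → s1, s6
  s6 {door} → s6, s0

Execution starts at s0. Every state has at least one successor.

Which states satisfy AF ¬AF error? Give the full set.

{s3, s5, s6}

States satisfying ¬AF error: {s3, s5, s6}.
States satisfying AF ¬AF error: {s3, s5, s6}.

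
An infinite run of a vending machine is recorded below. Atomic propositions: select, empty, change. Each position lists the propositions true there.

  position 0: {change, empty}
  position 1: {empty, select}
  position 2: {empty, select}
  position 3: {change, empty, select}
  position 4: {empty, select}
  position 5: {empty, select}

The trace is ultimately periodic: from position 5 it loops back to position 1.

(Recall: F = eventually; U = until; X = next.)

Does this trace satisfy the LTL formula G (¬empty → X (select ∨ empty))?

Satisfied

¬empty → X (select ∨ empty) holds at every position 0..5, and those are all positions ever visited, so G (¬empty → X (select ∨ empty)) holds.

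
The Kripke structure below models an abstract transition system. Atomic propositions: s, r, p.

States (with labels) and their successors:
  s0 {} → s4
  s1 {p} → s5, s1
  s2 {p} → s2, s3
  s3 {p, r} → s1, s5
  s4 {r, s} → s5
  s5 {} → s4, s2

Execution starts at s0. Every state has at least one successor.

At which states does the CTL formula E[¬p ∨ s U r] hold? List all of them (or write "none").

{s0, s3, s4, s5}

States satisfying ¬p ∨ s: {s0, s4, s5}.
States satisfying r: {s3, s4}.
States satisfying E[¬p ∨ s U r]: {s0, s3, s4, s5}.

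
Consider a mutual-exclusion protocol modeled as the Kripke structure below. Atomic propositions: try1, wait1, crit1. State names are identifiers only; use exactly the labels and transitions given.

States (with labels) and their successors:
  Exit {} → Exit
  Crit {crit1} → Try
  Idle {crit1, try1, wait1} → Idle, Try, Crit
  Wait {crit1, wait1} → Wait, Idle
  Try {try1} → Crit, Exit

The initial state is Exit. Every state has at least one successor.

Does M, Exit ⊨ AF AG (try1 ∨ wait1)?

Violated

States satisfying AG (try1 ∨ wait1): ∅.
States satisfying AF AG (try1 ∨ wait1): ∅.
There is a path from Exit along which AG (try1 ∨ wait1) never holds.
Exit ∉ Sat(AF AG (try1 ∨ wait1)).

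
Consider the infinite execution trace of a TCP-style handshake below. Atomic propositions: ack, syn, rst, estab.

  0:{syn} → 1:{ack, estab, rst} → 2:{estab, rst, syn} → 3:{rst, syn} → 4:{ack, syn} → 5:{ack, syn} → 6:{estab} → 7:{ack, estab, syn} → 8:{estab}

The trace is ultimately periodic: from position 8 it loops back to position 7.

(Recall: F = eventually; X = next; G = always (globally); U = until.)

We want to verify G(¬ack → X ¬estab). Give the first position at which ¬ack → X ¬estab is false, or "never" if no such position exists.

0

At position 0 the labels are {syn} and the next position 1 has {ack, estab, rst}, so ¬ack → X ¬estab is false there. This is the first violation.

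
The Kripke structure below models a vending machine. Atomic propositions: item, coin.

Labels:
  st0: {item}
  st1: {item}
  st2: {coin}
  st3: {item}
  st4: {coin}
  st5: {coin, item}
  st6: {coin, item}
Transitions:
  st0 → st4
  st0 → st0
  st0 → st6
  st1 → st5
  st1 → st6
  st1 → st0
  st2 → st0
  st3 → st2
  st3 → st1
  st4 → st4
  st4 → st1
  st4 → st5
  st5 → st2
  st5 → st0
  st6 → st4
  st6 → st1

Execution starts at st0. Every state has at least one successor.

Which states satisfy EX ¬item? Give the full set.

{st0, st3, st4, st5, st6}

States satisfying ¬item: {st2, st4}.
States satisfying EX ¬item: {st0, st3, st4, st5, st6}.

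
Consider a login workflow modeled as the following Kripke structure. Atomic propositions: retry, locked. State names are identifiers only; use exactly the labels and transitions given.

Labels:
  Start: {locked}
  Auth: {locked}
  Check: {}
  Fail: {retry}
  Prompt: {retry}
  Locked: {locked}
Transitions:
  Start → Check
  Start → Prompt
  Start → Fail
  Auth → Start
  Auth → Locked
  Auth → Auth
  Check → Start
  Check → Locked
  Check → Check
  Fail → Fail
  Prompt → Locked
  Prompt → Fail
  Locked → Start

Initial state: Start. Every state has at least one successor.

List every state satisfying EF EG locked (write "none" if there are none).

{Auth}

States satisfying EG locked: {Auth}.
States satisfying EF EG locked: {Auth}.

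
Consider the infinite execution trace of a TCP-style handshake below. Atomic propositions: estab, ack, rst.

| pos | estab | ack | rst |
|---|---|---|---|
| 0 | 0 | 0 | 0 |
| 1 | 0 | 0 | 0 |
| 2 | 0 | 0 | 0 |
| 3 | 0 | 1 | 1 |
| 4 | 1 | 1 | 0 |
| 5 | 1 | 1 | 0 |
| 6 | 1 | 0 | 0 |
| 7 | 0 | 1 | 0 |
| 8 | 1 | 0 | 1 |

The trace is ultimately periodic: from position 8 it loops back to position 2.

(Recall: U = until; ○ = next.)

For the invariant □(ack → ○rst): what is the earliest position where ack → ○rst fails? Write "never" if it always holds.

Check ack → ○rst at each position in order: 0 ✓, 1 ✓, 2 ✓.
At position 3 the labels are {ack, rst} and the next position 4 has {ack, estab}, so ack → ○rst is false there. This is the first violation.

3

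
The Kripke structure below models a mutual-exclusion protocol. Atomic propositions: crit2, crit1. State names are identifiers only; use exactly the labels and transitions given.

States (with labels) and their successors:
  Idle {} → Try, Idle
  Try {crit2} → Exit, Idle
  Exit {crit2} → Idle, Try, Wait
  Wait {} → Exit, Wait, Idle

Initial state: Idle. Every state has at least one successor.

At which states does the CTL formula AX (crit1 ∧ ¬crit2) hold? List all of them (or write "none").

none

States satisfying crit1 ∧ ¬crit2: ∅.
States satisfying AX (crit1 ∧ ¬crit2): ∅.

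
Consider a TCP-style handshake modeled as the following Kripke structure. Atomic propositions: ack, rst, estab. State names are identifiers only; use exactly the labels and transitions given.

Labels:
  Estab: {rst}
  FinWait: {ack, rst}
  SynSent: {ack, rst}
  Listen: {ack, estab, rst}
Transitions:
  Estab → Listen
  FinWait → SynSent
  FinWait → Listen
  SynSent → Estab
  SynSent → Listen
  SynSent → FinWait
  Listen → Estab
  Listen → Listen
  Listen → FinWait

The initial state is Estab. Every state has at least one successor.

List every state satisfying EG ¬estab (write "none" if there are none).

{FinWait, SynSent}

States satisfying ¬estab: {Estab, FinWait, SynSent}.
States satisfying EG ¬estab: {FinWait, SynSent}.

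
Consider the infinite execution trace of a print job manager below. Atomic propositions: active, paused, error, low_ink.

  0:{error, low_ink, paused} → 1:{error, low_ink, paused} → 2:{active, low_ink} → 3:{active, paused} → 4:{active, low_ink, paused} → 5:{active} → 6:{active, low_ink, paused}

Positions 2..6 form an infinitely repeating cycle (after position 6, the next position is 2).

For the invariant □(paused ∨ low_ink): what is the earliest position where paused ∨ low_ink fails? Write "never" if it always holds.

5

Check paused ∨ low_ink at each position in order: 0 ✓, 1 ✓, 2 ✓, 3 ✓, 4 ✓.
At position 5 the labels are {active}, so paused ∨ low_ink is false there. This is the first violation.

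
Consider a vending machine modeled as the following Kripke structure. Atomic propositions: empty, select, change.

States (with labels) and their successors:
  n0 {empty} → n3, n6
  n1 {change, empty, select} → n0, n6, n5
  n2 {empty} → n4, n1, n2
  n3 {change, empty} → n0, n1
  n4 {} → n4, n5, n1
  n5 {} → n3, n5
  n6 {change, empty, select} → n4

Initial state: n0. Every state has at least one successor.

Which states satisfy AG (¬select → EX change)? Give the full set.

{n0, n1, n2, n3, n4, n5, n6}

States satisfying ¬select → EX change: {n0, n1, n2, n3, n4, n5, n6}.
States satisfying AG (¬select → EX change): {n0, n1, n2, n3, n4, n5, n6}.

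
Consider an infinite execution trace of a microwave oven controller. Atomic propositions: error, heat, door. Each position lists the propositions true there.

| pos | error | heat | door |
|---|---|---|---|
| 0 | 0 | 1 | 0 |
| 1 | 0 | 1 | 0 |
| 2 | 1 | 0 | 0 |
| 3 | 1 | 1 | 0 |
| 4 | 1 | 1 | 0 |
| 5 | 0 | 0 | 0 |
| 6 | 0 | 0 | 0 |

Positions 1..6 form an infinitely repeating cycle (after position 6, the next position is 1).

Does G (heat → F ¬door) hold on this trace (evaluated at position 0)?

Yes

heat → F ¬door holds at every position 0..6, and those are all positions ever visited, so G (heat → F ¬door) holds.
Positions where heat holds: 0, 1, 3, 4.
Check F ¬door at each: 0→ok, 1→ok, 3→ok, 4→ok.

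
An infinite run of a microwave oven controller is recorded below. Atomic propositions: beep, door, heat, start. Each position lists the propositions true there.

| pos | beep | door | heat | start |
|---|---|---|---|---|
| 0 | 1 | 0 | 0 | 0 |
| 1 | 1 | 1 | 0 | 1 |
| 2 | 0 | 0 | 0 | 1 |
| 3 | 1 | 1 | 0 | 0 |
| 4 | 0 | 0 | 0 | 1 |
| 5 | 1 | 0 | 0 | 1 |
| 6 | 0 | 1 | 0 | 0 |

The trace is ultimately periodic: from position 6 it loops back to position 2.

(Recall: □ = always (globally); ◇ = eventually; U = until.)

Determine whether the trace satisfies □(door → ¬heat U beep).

Holds

door → ¬heat U beep holds at every position 0..6, and those are all positions ever visited, so □(door → ¬heat U beep) holds.
Positions where door holds: 1, 3, 6.
Check ¬heat U beep at each: 1→ok, 3→ok, 6→ok.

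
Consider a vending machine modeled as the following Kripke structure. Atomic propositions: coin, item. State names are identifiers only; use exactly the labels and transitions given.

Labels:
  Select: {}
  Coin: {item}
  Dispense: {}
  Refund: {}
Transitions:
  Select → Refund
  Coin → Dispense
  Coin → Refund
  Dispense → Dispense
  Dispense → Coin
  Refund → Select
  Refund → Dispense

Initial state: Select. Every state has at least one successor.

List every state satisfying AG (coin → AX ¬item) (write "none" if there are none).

States satisfying coin → AX ¬item: {Select, Coin, Dispense, Refund}.
States satisfying AG (coin → AX ¬item): {Select, Coin, Dispense, Refund}.

{Select, Coin, Dispense, Refund}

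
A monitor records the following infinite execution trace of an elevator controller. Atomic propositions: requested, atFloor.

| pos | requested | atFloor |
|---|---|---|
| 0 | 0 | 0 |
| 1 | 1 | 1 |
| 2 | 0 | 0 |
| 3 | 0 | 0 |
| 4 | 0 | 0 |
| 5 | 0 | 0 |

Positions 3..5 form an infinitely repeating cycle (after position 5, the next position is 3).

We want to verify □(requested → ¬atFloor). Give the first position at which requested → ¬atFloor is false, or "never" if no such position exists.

Check requested → ¬atFloor at each position in order: 0 ✓.
At position 1 the labels are {atFloor, requested}, so requested → ¬atFloor is false there. This is the first violation.

1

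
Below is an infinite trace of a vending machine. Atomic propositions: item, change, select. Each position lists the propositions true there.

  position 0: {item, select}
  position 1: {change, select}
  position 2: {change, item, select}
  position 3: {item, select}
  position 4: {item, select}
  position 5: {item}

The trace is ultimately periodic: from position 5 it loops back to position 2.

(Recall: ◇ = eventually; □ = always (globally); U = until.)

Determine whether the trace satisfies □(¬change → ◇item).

¬change → ◇item holds at every position 0..5, and those are all positions ever visited, so □(¬change → ◇item) holds.
Positions where ¬change holds: 0, 3, 4, 5.
Check ◇item at each: 0→ok, 3→ok, 4→ok, 5→ok.

Holds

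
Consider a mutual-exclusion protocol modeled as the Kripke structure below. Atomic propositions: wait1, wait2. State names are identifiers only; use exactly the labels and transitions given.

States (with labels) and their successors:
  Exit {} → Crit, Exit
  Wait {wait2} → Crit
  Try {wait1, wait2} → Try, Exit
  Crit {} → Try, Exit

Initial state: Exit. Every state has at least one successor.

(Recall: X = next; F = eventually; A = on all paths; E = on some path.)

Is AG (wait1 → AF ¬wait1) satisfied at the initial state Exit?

Does not hold

States satisfying wait1 → AF ¬wait1: {Exit, Wait, Crit}.
States satisfying AG (wait1 → AF ¬wait1): ∅.
Try is reachable from Exit and violates wait1 → AF ¬wait1, so AG fails at Exit.
Exit ∉ Sat(AG (wait1 → AF ¬wait1)).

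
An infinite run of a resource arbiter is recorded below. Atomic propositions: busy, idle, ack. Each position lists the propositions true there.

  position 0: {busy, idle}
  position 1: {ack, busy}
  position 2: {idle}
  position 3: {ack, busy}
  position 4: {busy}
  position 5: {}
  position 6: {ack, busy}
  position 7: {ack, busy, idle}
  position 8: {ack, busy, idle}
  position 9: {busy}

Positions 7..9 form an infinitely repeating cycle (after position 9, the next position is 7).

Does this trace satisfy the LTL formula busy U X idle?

Walking from position 0: X idle first holds at position 1, and busy holds at every earlier position along the way, so busy U X idle holds.

Holds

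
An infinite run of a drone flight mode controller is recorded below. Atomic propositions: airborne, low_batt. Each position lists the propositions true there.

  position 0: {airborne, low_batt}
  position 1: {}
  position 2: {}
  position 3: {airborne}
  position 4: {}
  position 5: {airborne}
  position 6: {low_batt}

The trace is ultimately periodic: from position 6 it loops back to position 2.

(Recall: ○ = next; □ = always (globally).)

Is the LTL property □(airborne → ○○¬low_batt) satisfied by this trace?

Yes

airborne → ○○¬low_batt holds at every position 0..6, and those are all positions ever visited, so □(airborne → ○○¬low_batt) holds.
Positions where airborne holds: 0, 3, 5.
Check ○○¬low_batt at each: 0→ok, 3→ok, 5→ok.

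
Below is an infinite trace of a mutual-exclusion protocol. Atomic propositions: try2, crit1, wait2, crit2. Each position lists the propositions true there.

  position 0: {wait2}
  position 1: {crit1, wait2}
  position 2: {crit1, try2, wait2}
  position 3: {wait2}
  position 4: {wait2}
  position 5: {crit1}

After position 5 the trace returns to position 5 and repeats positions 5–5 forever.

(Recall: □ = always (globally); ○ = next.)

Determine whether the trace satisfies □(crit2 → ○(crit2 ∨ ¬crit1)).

crit2 → ○(crit2 ∨ ¬crit1) holds at every position 0..5, and those are all positions ever visited, so □(crit2 → ○(crit2 ∨ ¬crit1)) holds.

Holds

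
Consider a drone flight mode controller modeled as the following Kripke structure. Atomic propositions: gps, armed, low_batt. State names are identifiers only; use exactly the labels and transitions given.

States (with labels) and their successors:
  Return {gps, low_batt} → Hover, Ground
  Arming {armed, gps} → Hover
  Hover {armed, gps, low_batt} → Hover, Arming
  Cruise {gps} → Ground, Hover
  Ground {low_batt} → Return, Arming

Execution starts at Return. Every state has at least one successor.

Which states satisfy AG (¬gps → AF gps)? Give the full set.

States satisfying ¬gps → AF gps: {Return, Arming, Hover, Cruise, Ground}.
States satisfying AG (¬gps → AF gps): {Return, Arming, Hover, Cruise, Ground}.

{Return, Arming, Hover, Cruise, Ground}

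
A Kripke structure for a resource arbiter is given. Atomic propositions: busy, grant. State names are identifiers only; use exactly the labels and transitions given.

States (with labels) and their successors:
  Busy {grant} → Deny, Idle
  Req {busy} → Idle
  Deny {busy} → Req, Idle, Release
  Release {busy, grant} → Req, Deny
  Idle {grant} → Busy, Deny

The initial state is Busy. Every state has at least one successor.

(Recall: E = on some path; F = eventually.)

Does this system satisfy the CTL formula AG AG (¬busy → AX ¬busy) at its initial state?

States satisfying AG (¬busy → AX ¬busy): ∅.
States satisfying AG AG (¬busy → AX ¬busy): ∅.
Busy is reachable from Busy and violates AG (¬busy → AX ¬busy), so AG fails at Busy.
Busy ∉ Sat(AG AG (¬busy → AX ¬busy)).

Does not hold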